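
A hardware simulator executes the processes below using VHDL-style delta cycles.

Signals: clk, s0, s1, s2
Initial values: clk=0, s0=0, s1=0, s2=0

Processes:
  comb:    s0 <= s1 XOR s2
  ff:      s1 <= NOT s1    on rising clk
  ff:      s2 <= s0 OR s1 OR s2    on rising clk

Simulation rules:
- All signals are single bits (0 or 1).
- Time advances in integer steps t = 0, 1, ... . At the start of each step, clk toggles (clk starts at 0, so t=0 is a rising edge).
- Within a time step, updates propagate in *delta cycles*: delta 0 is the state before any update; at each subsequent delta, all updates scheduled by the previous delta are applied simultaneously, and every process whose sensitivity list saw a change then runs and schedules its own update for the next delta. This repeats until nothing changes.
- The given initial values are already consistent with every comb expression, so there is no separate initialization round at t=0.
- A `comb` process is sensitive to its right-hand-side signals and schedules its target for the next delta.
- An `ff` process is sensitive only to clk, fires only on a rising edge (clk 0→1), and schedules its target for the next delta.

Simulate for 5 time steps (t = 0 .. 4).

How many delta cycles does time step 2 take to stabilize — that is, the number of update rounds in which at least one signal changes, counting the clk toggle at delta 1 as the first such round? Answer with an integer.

2

t=0 Δ0: s0=0 s2=0 s1=0 clk=0
  Δ1: clk:0→1
  Δ2: s1:0→1
  Δ3: s0:0→1
  (3Δ to stable)
t=1 Δ0: s0=1 s2=0 s1=1 clk=1
  Δ1: clk:1→0
  (1Δ to stable)
t=2 Δ0: s0=1 s2=0 s1=1 clk=0
  Δ1: clk:0→1
  Δ2: s2:0→1, s1:1→0
  (2Δ to stable)
t=3 Δ0: s0=1 s2=1 s1=0 clk=1
  Δ1: clk:1→0
  (1Δ to stable)
t=4 Δ0: s0=1 s2=1 s1=0 clk=0
  Δ1: clk:0→1
  Δ2: s1:0→1
  Δ3: s0:1→0
  (3Δ to stable)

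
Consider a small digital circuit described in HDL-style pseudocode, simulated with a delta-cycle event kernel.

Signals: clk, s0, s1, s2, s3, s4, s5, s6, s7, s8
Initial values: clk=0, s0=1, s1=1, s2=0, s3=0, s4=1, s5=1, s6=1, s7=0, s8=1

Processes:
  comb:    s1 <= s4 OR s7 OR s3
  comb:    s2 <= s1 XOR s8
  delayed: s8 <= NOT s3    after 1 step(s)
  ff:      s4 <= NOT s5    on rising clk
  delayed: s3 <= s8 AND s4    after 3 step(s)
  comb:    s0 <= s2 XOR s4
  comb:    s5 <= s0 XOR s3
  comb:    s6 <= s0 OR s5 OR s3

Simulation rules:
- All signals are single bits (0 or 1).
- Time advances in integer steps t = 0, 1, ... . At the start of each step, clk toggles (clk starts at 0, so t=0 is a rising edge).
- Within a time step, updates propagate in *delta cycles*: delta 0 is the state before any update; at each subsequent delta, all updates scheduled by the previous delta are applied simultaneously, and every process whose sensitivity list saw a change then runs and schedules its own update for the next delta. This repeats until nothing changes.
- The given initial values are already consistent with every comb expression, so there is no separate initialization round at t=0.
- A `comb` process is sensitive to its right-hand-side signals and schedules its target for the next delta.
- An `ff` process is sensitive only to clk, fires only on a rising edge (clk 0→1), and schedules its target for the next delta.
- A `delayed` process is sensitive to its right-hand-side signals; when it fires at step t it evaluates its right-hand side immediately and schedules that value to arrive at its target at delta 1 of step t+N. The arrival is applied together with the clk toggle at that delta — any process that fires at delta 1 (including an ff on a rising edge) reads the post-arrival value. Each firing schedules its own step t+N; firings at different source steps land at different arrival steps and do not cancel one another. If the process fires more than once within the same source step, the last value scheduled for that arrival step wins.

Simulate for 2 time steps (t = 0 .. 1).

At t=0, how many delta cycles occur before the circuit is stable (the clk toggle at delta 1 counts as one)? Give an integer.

6

t0.Δ0 s3=0 s0=1 s6=1 s4=1 s8=1 s2=0 s7=0 s1=1 clk=0 s5=1
t0.Δ1 s3=0 s0=1 s6=1 s4=1 s8=1 s2=0 s7=0 s1=1 clk=1 s5=1
t0.Δ2 s3=0 s0=1 s6=1 s4=0 s8=1 s2=0 s7=0 s1=1 clk=1 s5=1
t0.Δ3 s3=0 s0=0 s6=1 s4=0 s8=1 s2=0 s7=0 s1=0 clk=1 s5=1
t0.Δ4 s3=0 s0=0 s6=1 s4=0 s8=1 s2=1 s7=0 s1=0 clk=1 s5=0
t0.Δ5 s3=0 s0=1 s6=0 s4=0 s8=1 s2=1 s7=0 s1=0 clk=1 s5=0
t0.Δ6 s3=0 s0=1 s6=1 s4=0 s8=1 s2=1 s7=0 s1=0 clk=1 s5=1
t1.Δ0 s3=0 s0=1 s6=1 s4=0 s8=1 s2=1 s7=0 s1=0 clk=1 s5=1
t1.Δ1 s3=0 s0=1 s6=1 s4=0 s8=1 s2=1 s7=0 s1=0 clk=0 s5=1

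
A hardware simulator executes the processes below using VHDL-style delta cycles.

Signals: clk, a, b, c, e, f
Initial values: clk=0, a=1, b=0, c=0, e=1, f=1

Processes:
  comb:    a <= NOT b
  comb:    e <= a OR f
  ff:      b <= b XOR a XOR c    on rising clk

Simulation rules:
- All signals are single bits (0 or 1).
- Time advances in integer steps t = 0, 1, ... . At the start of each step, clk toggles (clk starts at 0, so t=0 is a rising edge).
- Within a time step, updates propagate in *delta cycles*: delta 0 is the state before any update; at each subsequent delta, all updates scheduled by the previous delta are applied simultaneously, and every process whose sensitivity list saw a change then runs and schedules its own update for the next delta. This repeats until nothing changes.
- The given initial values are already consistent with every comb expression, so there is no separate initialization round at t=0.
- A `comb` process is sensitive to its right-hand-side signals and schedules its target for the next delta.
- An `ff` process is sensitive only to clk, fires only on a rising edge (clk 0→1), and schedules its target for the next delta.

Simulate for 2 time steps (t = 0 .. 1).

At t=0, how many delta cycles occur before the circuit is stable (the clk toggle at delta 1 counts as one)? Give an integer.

3

t0.Δ0 e=1 a=1 f=1 c=0 clk=0 b=0
t0.Δ1 e=1 a=1 f=1 c=0 clk=1 b=0
t0.Δ2 e=1 a=1 f=1 c=0 clk=1 b=1
t0.Δ3 e=1 a=0 f=1 c=0 clk=1 b=1
t1.Δ0 e=1 a=0 f=1 c=0 clk=1 b=1
t1.Δ1 e=1 a=0 f=1 c=0 clk=0 b=1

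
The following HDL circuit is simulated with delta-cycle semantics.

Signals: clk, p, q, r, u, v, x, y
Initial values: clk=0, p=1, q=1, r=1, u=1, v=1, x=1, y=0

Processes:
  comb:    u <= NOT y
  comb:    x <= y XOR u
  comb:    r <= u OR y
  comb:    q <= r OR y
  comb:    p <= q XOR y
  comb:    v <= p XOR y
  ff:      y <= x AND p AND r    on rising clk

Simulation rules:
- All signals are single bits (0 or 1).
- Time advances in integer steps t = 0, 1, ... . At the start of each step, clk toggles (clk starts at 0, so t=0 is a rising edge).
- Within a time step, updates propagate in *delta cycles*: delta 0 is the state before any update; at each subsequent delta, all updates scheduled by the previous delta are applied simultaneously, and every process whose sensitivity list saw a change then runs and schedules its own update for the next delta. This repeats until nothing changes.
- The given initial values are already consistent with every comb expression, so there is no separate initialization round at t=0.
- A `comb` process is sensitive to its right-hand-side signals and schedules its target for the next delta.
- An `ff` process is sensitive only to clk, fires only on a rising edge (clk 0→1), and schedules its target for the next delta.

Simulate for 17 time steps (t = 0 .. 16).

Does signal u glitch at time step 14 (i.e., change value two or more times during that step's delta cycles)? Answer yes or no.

no

[bits: x,v,clk,y,u,p,r,q]
t=0: Δ0=11001111 Δ1=11101111 Δ2=11111111 Δ3=00110011 Δ4=11110011 | 4Δ
t=1: Δ0=11110011 Δ1=11010011 | 1Δ
t=2: Δ0=11010011 Δ1=11110011 Δ2=11100011 Δ3=00101101 Δ4=11101110 Δ5=11101011 Δ6=10101111 Δ7=11101111 | 7Δ
t=3: Δ0=11101111 Δ1=11001111 | 1Δ
t=4: Δ0=11001111 Δ1=11101111 Δ2=11111111 Δ3=00110011 Δ4=11110011 | 4Δ
t=5: Δ0=11110011 Δ1=11010011 | 1Δ
t=6: Δ0=11010011 Δ1=11110011 Δ2=11100011 Δ3=00101101 Δ4=11101110 Δ5=11101011 Δ6=10101111 Δ7=11101111 | 7Δ
t=7: Δ0=11101111 Δ1=11001111 | 1Δ
t=8: Δ0=11001111 Δ1=11101111 Δ2=11111111 Δ3=00110011 Δ4=11110011 | 4Δ
t=9: Δ0=11110011 Δ1=11010011 | 1Δ
t=10: Δ0=11010011 Δ1=11110011 Δ2=11100011 Δ3=00101101 Δ4=11101110 Δ5=11101011 Δ6=10101111 Δ7=11101111 | 7Δ
t=11: Δ0=11101111 Δ1=11001111 | 1Δ
t=12: Δ0=11001111 Δ1=11101111 Δ2=11111111 Δ3=00110011 Δ4=11110011 | 4Δ
t=13: Δ0=11110011 Δ1=11010011 | 1Δ
t=14: Δ0=11010011 Δ1=11110011 Δ2=11100011 Δ3=00101101 Δ4=11101110 Δ5=11101011 Δ6=10101111 Δ7=11101111 | 7Δ
t=15: Δ0=11101111 Δ1=11001111 | 1Δ
t=16: Δ0=11001111 Δ1=11101111 Δ2=11111111 Δ3=00110011 Δ4=11110011 | 4Δ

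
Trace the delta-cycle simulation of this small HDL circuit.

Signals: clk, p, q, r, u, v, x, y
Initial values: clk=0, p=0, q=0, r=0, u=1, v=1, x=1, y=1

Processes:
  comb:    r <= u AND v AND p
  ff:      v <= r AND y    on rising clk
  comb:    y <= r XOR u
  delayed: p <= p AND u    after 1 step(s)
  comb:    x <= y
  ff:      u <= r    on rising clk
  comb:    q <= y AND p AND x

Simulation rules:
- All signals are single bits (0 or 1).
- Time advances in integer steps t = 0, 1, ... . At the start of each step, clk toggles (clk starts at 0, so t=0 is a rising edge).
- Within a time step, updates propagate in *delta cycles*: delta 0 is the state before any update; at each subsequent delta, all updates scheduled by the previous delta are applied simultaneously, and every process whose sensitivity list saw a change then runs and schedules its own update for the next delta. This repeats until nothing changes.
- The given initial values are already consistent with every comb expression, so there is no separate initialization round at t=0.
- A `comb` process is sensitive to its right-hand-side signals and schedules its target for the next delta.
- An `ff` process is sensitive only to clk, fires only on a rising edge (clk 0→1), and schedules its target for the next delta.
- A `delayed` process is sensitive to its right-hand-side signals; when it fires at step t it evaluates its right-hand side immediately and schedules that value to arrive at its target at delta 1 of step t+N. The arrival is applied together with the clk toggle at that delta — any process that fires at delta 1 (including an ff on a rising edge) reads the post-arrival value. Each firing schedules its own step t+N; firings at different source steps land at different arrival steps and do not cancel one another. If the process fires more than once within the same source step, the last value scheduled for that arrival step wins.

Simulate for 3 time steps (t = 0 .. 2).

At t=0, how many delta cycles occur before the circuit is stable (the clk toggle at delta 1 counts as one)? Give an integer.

4

[bits: y,u,x,q,p,clk,r,v]
t=0: Δ0=11100001 Δ1=11100101 Δ2=10100100 Δ3=00100100 Δ4=00000100 | 4Δ
t=1: Δ0=00000100 Δ1=00000000 | 1Δ
t=2: Δ0=00000000 Δ1=00000100 | 1Δ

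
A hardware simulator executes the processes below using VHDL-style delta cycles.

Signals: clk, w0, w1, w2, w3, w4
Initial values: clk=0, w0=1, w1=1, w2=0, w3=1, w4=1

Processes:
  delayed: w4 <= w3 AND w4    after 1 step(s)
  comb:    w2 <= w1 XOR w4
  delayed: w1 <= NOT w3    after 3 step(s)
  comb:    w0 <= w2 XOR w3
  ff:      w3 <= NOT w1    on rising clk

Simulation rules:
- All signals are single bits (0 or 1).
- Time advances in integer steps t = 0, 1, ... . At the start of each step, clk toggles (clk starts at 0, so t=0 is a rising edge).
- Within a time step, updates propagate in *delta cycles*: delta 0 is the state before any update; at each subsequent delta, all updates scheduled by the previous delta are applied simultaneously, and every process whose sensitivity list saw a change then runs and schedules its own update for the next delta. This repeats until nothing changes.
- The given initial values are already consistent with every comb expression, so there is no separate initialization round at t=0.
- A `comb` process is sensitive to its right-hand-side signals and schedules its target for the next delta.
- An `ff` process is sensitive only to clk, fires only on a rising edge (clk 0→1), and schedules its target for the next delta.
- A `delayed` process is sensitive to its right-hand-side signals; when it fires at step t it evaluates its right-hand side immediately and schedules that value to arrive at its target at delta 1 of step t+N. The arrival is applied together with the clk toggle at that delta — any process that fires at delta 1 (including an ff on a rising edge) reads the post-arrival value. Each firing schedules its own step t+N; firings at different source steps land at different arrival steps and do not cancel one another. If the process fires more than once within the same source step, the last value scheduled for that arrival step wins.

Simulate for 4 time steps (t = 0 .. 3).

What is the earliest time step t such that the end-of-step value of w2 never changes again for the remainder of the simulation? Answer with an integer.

t0.Δ0 w4=1 clk=0 w3=1 w2=0 w1=1 w0=1
t0.Δ1 w4=1 clk=1 w3=1 w2=0 w1=1 w0=1
t0.Δ2 w4=1 clk=1 w3=0 w2=0 w1=1 w0=1
t0.Δ3 w4=1 clk=1 w3=0 w2=0 w1=1 w0=0
t1.Δ0 w4=1 clk=1 w3=0 w2=0 w1=1 w0=0
t1.Δ1 w4=0 clk=0 w3=0 w2=0 w1=1 w0=0
t1.Δ2 w4=0 clk=0 w3=0 w2=1 w1=1 w0=0
t1.Δ3 w4=0 clk=0 w3=0 w2=1 w1=1 w0=1
t2.Δ0 w4=0 clk=0 w3=0 w2=1 w1=1 w0=1
t2.Δ1 w4=0 clk=1 w3=0 w2=1 w1=1 w0=1
t3.Δ0 w4=0 clk=1 w3=0 w2=1 w1=1 w0=1
t3.Δ1 w4=0 clk=0 w3=0 w2=1 w1=1 w0=1

1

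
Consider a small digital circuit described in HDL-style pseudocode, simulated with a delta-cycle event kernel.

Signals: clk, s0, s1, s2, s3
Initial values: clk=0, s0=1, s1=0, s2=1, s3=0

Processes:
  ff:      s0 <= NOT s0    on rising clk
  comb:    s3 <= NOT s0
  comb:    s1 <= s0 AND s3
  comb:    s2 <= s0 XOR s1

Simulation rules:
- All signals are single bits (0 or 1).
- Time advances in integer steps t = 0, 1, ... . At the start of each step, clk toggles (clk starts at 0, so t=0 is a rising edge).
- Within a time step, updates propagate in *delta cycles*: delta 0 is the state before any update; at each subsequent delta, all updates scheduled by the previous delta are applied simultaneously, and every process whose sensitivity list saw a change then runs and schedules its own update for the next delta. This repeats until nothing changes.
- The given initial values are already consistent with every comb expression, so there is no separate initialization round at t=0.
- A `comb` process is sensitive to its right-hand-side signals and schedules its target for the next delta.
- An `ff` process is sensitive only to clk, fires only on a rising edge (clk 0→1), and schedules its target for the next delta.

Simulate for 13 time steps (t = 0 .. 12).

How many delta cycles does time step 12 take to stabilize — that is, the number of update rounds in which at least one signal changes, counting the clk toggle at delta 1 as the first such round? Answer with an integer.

t0.Δ0 s2=1 s3=0 clk=0 s0=1 s1=0
t0.Δ1 s2=1 s3=0 clk=1 s0=1 s1=0
t0.Δ2 s2=1 s3=0 clk=1 s0=0 s1=0
t0.Δ3 s2=0 s3=1 clk=1 s0=0 s1=0
t1.Δ0 s2=0 s3=1 clk=1 s0=0 s1=0
t1.Δ1 s2=0 s3=1 clk=0 s0=0 s1=0
t2.Δ0 s2=0 s3=1 clk=0 s0=0 s1=0
t2.Δ1 s2=0 s3=1 clk=1 s0=0 s1=0
t2.Δ2 s2=0 s3=1 clk=1 s0=1 s1=0
t2.Δ3 s2=1 s3=0 clk=1 s0=1 s1=1
t2.Δ4 s2=0 s3=0 clk=1 s0=1 s1=0
t2.Δ5 s2=1 s3=0 clk=1 s0=1 s1=0
t3.Δ0 s2=1 s3=0 clk=1 s0=1 s1=0
t3.Δ1 s2=1 s3=0 clk=0 s0=1 s1=0
t4.Δ0 s2=1 s3=0 clk=0 s0=1 s1=0
t4.Δ1 s2=1 s3=0 clk=1 s0=1 s1=0
t4.Δ2 s2=1 s3=0 clk=1 s0=0 s1=0
t4.Δ3 s2=0 s3=1 clk=1 s0=0 s1=0
t5.Δ0 s2=0 s3=1 clk=1 s0=0 s1=0
t5.Δ1 s2=0 s3=1 clk=0 s0=0 s1=0
t6.Δ0 s2=0 s3=1 clk=0 s0=0 s1=0
t6.Δ1 s2=0 s3=1 clk=1 s0=0 s1=0
t6.Δ2 s2=0 s3=1 clk=1 s0=1 s1=0
t6.Δ3 s2=1 s3=0 clk=1 s0=1 s1=1
t6.Δ4 s2=0 s3=0 clk=1 s0=1 s1=0
t6.Δ5 s2=1 s3=0 clk=1 s0=1 s1=0
t7.Δ0 s2=1 s3=0 clk=1 s0=1 s1=0
t7.Δ1 s2=1 s3=0 clk=0 s0=1 s1=0
t8.Δ0 s2=1 s3=0 clk=0 s0=1 s1=0
t8.Δ1 s2=1 s3=0 clk=1 s0=1 s1=0
t8.Δ2 s2=1 s3=0 clk=1 s0=0 s1=0
t8.Δ3 s2=0 s3=1 clk=1 s0=0 s1=0
t9.Δ0 s2=0 s3=1 clk=1 s0=0 s1=0
t9.Δ1 s2=0 s3=1 clk=0 s0=0 s1=0
t10.Δ0 s2=0 s3=1 clk=0 s0=0 s1=0
t10.Δ1 s2=0 s3=1 clk=1 s0=0 s1=0
t10.Δ2 s2=0 s3=1 clk=1 s0=1 s1=0
t10.Δ3 s2=1 s3=0 clk=1 s0=1 s1=1
t10.Δ4 s2=0 s3=0 clk=1 s0=1 s1=0
t10.Δ5 s2=1 s3=0 clk=1 s0=1 s1=0
t11.Δ0 s2=1 s3=0 clk=1 s0=1 s1=0
t11.Δ1 s2=1 s3=0 clk=0 s0=1 s1=0
t12.Δ0 s2=1 s3=0 clk=0 s0=1 s1=0
t12.Δ1 s2=1 s3=0 clk=1 s0=1 s1=0
t12.Δ2 s2=1 s3=0 clk=1 s0=0 s1=0
t12.Δ3 s2=0 s3=1 clk=1 s0=0 s1=0

3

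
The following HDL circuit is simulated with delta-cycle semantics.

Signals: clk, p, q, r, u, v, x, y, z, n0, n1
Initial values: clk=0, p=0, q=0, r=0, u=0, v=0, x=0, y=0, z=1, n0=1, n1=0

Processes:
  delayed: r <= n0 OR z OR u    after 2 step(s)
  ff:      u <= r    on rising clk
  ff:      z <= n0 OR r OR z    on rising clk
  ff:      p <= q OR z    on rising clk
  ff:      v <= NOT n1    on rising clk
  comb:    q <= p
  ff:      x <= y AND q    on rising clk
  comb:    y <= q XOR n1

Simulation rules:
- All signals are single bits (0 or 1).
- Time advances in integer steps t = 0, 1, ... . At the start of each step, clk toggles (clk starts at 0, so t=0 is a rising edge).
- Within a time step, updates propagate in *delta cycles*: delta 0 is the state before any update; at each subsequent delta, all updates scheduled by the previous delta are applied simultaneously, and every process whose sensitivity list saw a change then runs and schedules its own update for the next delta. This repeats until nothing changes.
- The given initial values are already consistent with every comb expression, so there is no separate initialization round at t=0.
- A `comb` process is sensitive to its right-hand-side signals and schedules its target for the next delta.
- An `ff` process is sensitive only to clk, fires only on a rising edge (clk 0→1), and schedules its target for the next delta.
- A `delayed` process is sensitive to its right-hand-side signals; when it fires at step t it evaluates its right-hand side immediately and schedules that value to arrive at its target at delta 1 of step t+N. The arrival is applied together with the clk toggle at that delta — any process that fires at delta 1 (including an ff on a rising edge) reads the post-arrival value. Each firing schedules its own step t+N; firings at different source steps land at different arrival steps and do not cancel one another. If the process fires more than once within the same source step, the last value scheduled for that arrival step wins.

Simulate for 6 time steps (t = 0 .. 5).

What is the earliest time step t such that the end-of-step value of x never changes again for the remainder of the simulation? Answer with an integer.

t0.Δ0 r=0 n0=1 v=0 x=0 z=1 q=0 y=0 n1=0 p=0 u=0 clk=0
t0.Δ1 r=0 n0=1 v=0 x=0 z=1 q=0 y=0 n1=0 p=0 u=0 clk=1
t0.Δ2 r=0 n0=1 v=1 x=0 z=1 q=0 y=0 n1=0 p=1 u=0 clk=1
t0.Δ3 r=0 n0=1 v=1 x=0 z=1 q=1 y=0 n1=0 p=1 u=0 clk=1
t0.Δ4 r=0 n0=1 v=1 x=0 z=1 q=1 y=1 n1=0 p=1 u=0 clk=1
t1.Δ0 r=0 n0=1 v=1 x=0 z=1 q=1 y=1 n1=0 p=1 u=0 clk=1
t1.Δ1 r=0 n0=1 v=1 x=0 z=1 q=1 y=1 n1=0 p=1 u=0 clk=0
t2.Δ0 r=0 n0=1 v=1 x=0 z=1 q=1 y=1 n1=0 p=1 u=0 clk=0
t2.Δ1 r=0 n0=1 v=1 x=0 z=1 q=1 y=1 n1=0 p=1 u=0 clk=1
t2.Δ2 r=0 n0=1 v=1 x=1 z=1 q=1 y=1 n1=0 p=1 u=0 clk=1
t3.Δ0 r=0 n0=1 v=1 x=1 z=1 q=1 y=1 n1=0 p=1 u=0 clk=1
t3.Δ1 r=0 n0=1 v=1 x=1 z=1 q=1 y=1 n1=0 p=1 u=0 clk=0
t4.Δ0 r=0 n0=1 v=1 x=1 z=1 q=1 y=1 n1=0 p=1 u=0 clk=0
t4.Δ1 r=0 n0=1 v=1 x=1 z=1 q=1 y=1 n1=0 p=1 u=0 clk=1
t5.Δ0 r=0 n0=1 v=1 x=1 z=1 q=1 y=1 n1=0 p=1 u=0 clk=1
t5.Δ1 r=0 n0=1 v=1 x=1 z=1 q=1 y=1 n1=0 p=1 u=0 clk=0

2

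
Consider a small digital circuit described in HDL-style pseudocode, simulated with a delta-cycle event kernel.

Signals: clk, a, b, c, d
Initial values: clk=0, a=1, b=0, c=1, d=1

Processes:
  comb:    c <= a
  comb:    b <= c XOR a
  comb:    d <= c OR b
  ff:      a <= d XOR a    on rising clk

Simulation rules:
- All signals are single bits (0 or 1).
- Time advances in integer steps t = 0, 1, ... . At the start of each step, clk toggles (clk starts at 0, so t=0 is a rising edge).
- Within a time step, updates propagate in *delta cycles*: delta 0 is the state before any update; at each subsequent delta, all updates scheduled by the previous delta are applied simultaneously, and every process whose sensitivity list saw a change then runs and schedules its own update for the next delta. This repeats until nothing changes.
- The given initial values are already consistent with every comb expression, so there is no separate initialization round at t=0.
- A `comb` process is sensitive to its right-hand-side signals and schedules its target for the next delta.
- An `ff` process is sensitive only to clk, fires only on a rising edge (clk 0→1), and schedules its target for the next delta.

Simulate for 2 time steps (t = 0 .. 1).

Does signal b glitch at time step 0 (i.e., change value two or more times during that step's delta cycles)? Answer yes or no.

yes

t0.Δ0 clk=0 d=1 a=1 b=0 c=1
t0.Δ1 clk=1 d=1 a=1 b=0 c=1
t0.Δ2 clk=1 d=1 a=0 b=0 c=1
t0.Δ3 clk=1 d=1 a=0 b=1 c=0
t0.Δ4 clk=1 d=1 a=0 b=0 c=0
t0.Δ5 clk=1 d=0 a=0 b=0 c=0
t1.Δ0 clk=1 d=0 a=0 b=0 c=0
t1.Δ1 clk=0 d=0 a=0 b=0 c=0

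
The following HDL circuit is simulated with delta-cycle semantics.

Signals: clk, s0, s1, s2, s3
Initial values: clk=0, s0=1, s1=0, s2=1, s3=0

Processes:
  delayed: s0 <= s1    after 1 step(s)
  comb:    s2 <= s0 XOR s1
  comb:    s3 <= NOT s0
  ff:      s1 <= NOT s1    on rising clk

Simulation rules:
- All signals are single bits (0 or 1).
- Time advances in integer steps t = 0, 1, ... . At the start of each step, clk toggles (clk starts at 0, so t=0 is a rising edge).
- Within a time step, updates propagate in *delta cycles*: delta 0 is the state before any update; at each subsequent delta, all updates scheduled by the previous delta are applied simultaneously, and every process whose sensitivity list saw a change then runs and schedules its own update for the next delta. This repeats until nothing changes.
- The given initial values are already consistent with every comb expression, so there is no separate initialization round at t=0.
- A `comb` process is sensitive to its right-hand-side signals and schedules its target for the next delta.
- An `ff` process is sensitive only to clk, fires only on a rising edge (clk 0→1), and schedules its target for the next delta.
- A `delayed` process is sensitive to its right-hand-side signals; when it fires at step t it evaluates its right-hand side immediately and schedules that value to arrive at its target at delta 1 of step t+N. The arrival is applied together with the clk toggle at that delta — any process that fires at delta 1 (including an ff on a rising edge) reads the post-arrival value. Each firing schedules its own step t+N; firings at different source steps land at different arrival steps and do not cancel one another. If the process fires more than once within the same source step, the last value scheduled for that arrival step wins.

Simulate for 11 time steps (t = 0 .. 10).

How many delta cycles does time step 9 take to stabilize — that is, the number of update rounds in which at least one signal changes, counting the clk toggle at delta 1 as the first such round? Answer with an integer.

t0.Δ0 clk=0 s2=1 s0=1 s3=0 s1=0
t0.Δ1 clk=1 s2=1 s0=1 s3=0 s1=0
t0.Δ2 clk=1 s2=1 s0=1 s3=0 s1=1
t0.Δ3 clk=1 s2=0 s0=1 s3=0 s1=1
t1.Δ0 clk=1 s2=0 s0=1 s3=0 s1=1
t1.Δ1 clk=0 s2=0 s0=1 s3=0 s1=1
t2.Δ0 clk=0 s2=0 s0=1 s3=0 s1=1
t2.Δ1 clk=1 s2=0 s0=1 s3=0 s1=1
t2.Δ2 clk=1 s2=0 s0=1 s3=0 s1=0
t2.Δ3 clk=1 s2=1 s0=1 s3=0 s1=0
t3.Δ0 clk=1 s2=1 s0=1 s3=0 s1=0
t3.Δ1 clk=0 s2=1 s0=0 s3=0 s1=0
t3.Δ2 clk=0 s2=0 s0=0 s3=1 s1=0
t4.Δ0 clk=0 s2=0 s0=0 s3=1 s1=0
t4.Δ1 clk=1 s2=0 s0=0 s3=1 s1=0
t4.Δ2 clk=1 s2=0 s0=0 s3=1 s1=1
t4.Δ3 clk=1 s2=1 s0=0 s3=1 s1=1
t5.Δ0 clk=1 s2=1 s0=0 s3=1 s1=1
t5.Δ1 clk=0 s2=1 s0=1 s3=1 s1=1
t5.Δ2 clk=0 s2=0 s0=1 s3=0 s1=1
t6.Δ0 clk=0 s2=0 s0=1 s3=0 s1=1
t6.Δ1 clk=1 s2=0 s0=1 s3=0 s1=1
t6.Δ2 clk=1 s2=0 s0=1 s3=0 s1=0
t6.Δ3 clk=1 s2=1 s0=1 s3=0 s1=0
t7.Δ0 clk=1 s2=1 s0=1 s3=0 s1=0
t7.Δ1 clk=0 s2=1 s0=0 s3=0 s1=0
t7.Δ2 clk=0 s2=0 s0=0 s3=1 s1=0
t8.Δ0 clk=0 s2=0 s0=0 s3=1 s1=0
t8.Δ1 clk=1 s2=0 s0=0 s3=1 s1=0
t8.Δ2 clk=1 s2=0 s0=0 s3=1 s1=1
t8.Δ3 clk=1 s2=1 s0=0 s3=1 s1=1
t9.Δ0 clk=1 s2=1 s0=0 s3=1 s1=1
t9.Δ1 clk=0 s2=1 s0=1 s3=1 s1=1
t9.Δ2 clk=0 s2=0 s0=1 s3=0 s1=1
t10.Δ0 clk=0 s2=0 s0=1 s3=0 s1=1
t10.Δ1 clk=1 s2=0 s0=1 s3=0 s1=1
t10.Δ2 clk=1 s2=0 s0=1 s3=0 s1=0
t10.Δ3 clk=1 s2=1 s0=1 s3=0 s1=0

2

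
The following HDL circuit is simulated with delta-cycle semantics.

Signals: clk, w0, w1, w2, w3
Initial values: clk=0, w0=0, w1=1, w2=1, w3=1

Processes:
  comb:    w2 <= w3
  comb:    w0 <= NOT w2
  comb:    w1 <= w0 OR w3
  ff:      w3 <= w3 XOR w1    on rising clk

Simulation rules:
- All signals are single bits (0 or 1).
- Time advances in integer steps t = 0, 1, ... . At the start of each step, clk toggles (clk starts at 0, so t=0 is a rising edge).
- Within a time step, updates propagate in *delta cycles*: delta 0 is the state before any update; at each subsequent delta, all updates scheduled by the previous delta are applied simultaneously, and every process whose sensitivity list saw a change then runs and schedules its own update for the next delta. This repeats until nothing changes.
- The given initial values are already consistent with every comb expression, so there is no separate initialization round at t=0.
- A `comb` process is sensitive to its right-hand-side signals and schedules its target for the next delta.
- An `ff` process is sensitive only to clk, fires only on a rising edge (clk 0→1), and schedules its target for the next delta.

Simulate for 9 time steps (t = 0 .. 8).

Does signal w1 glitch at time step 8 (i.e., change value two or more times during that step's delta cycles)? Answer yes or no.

[bits: w1,w2,w3,clk,w0]
t=0: Δ0=11100 Δ1=11110 Δ2=11010 Δ3=00010 Δ4=00011 Δ5=10011 | 5Δ
t=1: Δ0=10011 Δ1=10001 | 1Δ
t=2: Δ0=10001 Δ1=10011 Δ2=10111 Δ3=11111 Δ4=11110 | 4Δ
t=3: Δ0=11110 Δ1=11100 | 1Δ
t=4: Δ0=11100 Δ1=11110 Δ2=11010 Δ3=00010 Δ4=00011 Δ5=10011 | 5Δ
t=5: Δ0=10011 Δ1=10001 | 1Δ
t=6: Δ0=10001 Δ1=10011 Δ2=10111 Δ3=11111 Δ4=11110 | 4Δ
t=7: Δ0=11110 Δ1=11100 | 1Δ
t=8: Δ0=11100 Δ1=11110 Δ2=11010 Δ3=00010 Δ4=00011 Δ5=10011 | 5Δ

yes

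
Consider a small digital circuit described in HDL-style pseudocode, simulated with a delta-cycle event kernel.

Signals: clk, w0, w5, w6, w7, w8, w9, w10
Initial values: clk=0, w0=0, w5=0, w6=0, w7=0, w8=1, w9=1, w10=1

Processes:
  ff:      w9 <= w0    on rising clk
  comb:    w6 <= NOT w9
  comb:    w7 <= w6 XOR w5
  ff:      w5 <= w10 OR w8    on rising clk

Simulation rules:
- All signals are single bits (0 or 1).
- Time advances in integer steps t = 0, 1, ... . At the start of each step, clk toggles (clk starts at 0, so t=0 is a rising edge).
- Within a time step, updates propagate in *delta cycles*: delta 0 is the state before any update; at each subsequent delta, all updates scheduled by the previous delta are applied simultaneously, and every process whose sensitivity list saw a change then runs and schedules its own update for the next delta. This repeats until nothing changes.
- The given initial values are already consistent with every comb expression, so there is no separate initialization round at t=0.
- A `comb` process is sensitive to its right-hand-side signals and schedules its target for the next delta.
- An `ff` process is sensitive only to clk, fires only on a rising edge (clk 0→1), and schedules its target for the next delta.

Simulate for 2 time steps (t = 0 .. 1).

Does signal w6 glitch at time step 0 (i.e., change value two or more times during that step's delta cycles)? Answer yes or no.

t=0 Δ0: clk=0 w8=1 w5=0 w7=0 w0=0 w6=0 w10=1 w9=1
  Δ1: clk:0→1
  Δ2: w5:0→1, w9:1→0
  Δ3: w7:0→1, w6:0→1
  Δ4: w7:1→0
  (4Δ to stable)
t=1 Δ0: clk=1 w8=1 w5=1 w7=0 w0=0 w6=1 w10=1 w9=0
  Δ1: clk:1→0
  (1Δ to stable)

no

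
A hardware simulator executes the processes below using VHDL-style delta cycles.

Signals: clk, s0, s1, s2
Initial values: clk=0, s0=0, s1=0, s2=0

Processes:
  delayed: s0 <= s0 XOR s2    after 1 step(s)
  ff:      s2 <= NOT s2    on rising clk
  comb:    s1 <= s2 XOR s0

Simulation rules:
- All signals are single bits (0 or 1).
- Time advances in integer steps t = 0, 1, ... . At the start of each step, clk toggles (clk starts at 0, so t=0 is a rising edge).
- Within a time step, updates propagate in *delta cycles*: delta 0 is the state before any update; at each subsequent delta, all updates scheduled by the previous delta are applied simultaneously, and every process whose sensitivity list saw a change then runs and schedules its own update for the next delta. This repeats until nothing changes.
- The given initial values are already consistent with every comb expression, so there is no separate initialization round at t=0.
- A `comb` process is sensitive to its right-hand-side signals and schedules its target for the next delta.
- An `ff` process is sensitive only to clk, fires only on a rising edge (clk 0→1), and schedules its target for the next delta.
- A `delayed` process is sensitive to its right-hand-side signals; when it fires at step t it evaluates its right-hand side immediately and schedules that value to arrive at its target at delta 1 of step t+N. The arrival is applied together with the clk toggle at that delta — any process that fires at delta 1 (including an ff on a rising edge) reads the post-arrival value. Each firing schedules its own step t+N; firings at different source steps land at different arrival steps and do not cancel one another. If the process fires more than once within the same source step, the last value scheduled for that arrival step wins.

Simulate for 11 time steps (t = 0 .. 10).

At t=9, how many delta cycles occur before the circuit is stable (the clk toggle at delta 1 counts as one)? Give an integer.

[bits: clk,s0,s1,s2]
t=0: Δ0=0000 Δ1=1000 Δ2=1001 Δ3=1011 | 3Δ
t=1: Δ0=1011 Δ1=0111 Δ2=0101 | 2Δ
t=2: Δ0=0101 Δ1=1001 Δ2=1010 Δ3=1000 | 3Δ
t=3: Δ0=1000 Δ1=0000 | 1Δ
t=4: Δ0=0000 Δ1=1000 Δ2=1001 Δ3=1011 | 3Δ
t=5: Δ0=1011 Δ1=0111 Δ2=0101 | 2Δ
t=6: Δ0=0101 Δ1=1001 Δ2=1010 Δ3=1000 | 3Δ
t=7: Δ0=1000 Δ1=0000 | 1Δ
t=8: Δ0=0000 Δ1=1000 Δ2=1001 Δ3=1011 | 3Δ
t=9: Δ0=1011 Δ1=0111 Δ2=0101 | 2Δ
t=10: Δ0=0101 Δ1=1001 Δ2=1010 Δ3=1000 | 3Δ

2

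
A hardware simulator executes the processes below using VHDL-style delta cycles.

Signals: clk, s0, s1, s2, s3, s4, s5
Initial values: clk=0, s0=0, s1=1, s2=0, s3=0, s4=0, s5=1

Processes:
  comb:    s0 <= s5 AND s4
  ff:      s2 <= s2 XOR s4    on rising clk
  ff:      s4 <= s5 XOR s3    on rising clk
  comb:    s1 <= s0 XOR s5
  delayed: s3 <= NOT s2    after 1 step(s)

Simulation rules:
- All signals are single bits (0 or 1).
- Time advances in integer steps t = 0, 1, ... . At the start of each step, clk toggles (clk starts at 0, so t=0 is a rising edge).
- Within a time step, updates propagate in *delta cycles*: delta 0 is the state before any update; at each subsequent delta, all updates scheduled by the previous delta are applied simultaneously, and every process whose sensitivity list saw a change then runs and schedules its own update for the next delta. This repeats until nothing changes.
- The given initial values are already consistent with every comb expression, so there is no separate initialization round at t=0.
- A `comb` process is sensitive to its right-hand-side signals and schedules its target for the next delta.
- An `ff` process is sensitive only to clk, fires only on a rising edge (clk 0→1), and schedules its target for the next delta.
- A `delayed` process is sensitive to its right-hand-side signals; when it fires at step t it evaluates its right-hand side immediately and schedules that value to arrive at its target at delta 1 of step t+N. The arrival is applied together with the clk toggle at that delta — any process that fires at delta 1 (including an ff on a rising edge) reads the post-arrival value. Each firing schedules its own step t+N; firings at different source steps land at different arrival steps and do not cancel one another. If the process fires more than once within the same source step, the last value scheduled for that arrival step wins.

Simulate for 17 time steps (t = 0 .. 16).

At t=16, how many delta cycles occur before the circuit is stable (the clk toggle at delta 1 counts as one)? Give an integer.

[bits: s1,s2,clk,s0,s4,s3,s5]
t=0: Δ0=1000001 Δ1=1010001 Δ2=1010101 Δ3=1011101 Δ4=0011101 | 4Δ
t=1: Δ0=0011101 Δ1=0001101 | 1Δ
t=2: Δ0=0001101 Δ1=0011101 Δ2=0111101 | 2Δ
t=3: Δ0=0111101 Δ1=0101101 | 1Δ
t=4: Δ0=0101101 Δ1=0111101 Δ2=0011101 | 2Δ
t=5: Δ0=0011101 Δ1=0001111 | 1Δ
t=6: Δ0=0001111 Δ1=0011111 Δ2=0111011 Δ3=0110011 Δ4=1110011 | 4Δ
t=7: Δ0=1110011 Δ1=1100001 | 1Δ
t=8: Δ0=1100001 Δ1=1110001 Δ2=1110101 Δ3=1111101 Δ4=0111101 | 4Δ
t=9: Δ0=0111101 Δ1=0101101 | 1Δ
t=10: Δ0=0101101 Δ1=0111101 Δ2=0011101 | 2Δ
t=11: Δ0=0011101 Δ1=0001111 | 1Δ
t=12: Δ0=0001111 Δ1=0011111 Δ2=0111011 Δ3=0110011 Δ4=1110011 | 4Δ
t=13: Δ0=1110011 Δ1=1100001 | 1Δ
t=14: Δ0=1100001 Δ1=1110001 Δ2=1110101 Δ3=1111101 Δ4=0111101 | 4Δ
t=15: Δ0=0111101 Δ1=0101101 | 1Δ
t=16: Δ0=0101101 Δ1=0111101 Δ2=0011101 | 2Δ

2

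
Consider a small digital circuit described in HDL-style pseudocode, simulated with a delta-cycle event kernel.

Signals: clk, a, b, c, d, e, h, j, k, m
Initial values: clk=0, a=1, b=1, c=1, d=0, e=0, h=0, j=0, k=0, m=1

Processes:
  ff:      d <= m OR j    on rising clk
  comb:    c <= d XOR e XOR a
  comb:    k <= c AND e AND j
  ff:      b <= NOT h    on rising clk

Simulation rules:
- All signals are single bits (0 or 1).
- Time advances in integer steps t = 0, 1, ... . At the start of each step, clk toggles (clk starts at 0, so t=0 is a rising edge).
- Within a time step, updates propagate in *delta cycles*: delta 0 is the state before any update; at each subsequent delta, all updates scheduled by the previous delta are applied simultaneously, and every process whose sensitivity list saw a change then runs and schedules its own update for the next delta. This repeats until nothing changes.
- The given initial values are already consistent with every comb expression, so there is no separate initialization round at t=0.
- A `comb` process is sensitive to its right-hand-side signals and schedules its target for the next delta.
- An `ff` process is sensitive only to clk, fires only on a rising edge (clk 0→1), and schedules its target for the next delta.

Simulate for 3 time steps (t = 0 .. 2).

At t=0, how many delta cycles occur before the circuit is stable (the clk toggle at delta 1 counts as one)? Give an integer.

3

[bits: h,b,d,c,clk,e,a,k,m,j]
t=0: Δ0=0101001010 Δ1=0101101010 Δ2=0111101010 Δ3=0110101010 | 3Δ
t=1: Δ0=0110101010 Δ1=0110001010 | 1Δ
t=2: Δ0=0110001010 Δ1=0110101010 | 1Δ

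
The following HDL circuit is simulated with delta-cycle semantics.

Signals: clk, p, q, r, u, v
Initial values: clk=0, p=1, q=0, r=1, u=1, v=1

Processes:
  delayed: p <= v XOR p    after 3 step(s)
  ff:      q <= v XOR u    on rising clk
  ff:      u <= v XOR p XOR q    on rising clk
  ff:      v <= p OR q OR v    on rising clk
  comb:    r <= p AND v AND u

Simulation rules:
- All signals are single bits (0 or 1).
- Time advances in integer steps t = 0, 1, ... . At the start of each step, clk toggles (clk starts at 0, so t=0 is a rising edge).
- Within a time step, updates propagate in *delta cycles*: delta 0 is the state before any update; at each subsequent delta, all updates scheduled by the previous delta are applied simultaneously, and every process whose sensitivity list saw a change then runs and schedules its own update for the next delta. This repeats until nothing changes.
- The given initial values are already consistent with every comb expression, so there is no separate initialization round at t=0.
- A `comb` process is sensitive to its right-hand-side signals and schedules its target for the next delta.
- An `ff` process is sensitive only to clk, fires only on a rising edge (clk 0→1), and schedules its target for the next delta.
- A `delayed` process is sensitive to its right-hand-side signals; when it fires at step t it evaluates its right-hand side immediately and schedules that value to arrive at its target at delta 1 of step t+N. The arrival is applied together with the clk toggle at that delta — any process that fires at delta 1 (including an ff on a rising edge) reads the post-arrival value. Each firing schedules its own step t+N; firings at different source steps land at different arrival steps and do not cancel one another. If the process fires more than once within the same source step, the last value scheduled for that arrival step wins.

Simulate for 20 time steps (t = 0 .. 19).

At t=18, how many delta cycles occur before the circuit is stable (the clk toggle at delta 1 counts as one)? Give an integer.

t=0 Δ0: p=1 r=1 clk=0 q=0 v=1 u=1
  Δ1: clk:0→1
  Δ2: u:1→0
  Δ3: r:1→0
  (3Δ to stable)
t=1 Δ0: p=1 r=0 clk=1 q=0 v=1 u=0
  Δ1: clk:1→0
  (1Δ to stable)
t=2 Δ0: p=1 r=0 clk=0 q=0 v=1 u=0
  Δ1: clk:0→1
  Δ2: q:0→1
  (2Δ to stable)
t=3 Δ0: p=1 r=0 clk=1 q=1 v=1 u=0
  Δ1: clk:1→0
  (1Δ to stable)
t=4 Δ0: p=1 r=0 clk=0 q=1 v=1 u=0
  Δ1: clk:0→1
  Δ2: u:0→1
  Δ3: r:0→1
  (3Δ to stable)
t=5 Δ0: p=1 r=1 clk=1 q=1 v=1 u=1
  Δ1: clk:1→0
  (1Δ to stable)
t=6 Δ0: p=1 r=1 clk=0 q=1 v=1 u=1
  Δ1: clk:0→1
  Δ2: q:1→0
  (2Δ to stable)
t=7 Δ0: p=1 r=1 clk=1 q=0 v=1 u=1
  Δ1: clk:1→0
  (1Δ to stable)
t=8 Δ0: p=1 r=1 clk=0 q=0 v=1 u=1
  Δ1: clk:0→1
  Δ2: u:1→0
  Δ3: r:1→0
  (3Δ to stable)
t=9 Δ0: p=1 r=0 clk=1 q=0 v=1 u=0
  Δ1: clk:1→0
  (1Δ to stable)
t=10 Δ0: p=1 r=0 clk=0 q=0 v=1 u=0
  Δ1: clk:0→1
  Δ2: q:0→1
  (2Δ to stable)
t=11 Δ0: p=1 r=0 clk=1 q=1 v=1 u=0
  Δ1: clk:1→0
  (1Δ to stable)
t=12 Δ0: p=1 r=0 clk=0 q=1 v=1 u=0
  Δ1: clk:0→1
  Δ2: u:0→1
  Δ3: r:0→1
  (3Δ to stable)
t=13 Δ0: p=1 r=1 clk=1 q=1 v=1 u=1
  Δ1: clk:1→0
  (1Δ to stable)
t=14 Δ0: p=1 r=1 clk=0 q=1 v=1 u=1
  Δ1: clk:0→1
  Δ2: q:1→0
  (2Δ to stable)
t=15 Δ0: p=1 r=1 clk=1 q=0 v=1 u=1
  Δ1: clk:1→0
  (1Δ to stable)
t=16 Δ0: p=1 r=1 clk=0 q=0 v=1 u=1
  Δ1: clk:0→1
  Δ2: u:1→0
  Δ3: r:1→0
  (3Δ to stable)
t=17 Δ0: p=1 r=0 clk=1 q=0 v=1 u=0
  Δ1: clk:1→0
  (1Δ to stable)
t=18 Δ0: p=1 r=0 clk=0 q=0 v=1 u=0
  Δ1: clk:0→1
  Δ2: q:0→1
  (2Δ to stable)
t=19 Δ0: p=1 r=0 clk=1 q=1 v=1 u=0
  Δ1: clk:1→0
  (1Δ to stable)

2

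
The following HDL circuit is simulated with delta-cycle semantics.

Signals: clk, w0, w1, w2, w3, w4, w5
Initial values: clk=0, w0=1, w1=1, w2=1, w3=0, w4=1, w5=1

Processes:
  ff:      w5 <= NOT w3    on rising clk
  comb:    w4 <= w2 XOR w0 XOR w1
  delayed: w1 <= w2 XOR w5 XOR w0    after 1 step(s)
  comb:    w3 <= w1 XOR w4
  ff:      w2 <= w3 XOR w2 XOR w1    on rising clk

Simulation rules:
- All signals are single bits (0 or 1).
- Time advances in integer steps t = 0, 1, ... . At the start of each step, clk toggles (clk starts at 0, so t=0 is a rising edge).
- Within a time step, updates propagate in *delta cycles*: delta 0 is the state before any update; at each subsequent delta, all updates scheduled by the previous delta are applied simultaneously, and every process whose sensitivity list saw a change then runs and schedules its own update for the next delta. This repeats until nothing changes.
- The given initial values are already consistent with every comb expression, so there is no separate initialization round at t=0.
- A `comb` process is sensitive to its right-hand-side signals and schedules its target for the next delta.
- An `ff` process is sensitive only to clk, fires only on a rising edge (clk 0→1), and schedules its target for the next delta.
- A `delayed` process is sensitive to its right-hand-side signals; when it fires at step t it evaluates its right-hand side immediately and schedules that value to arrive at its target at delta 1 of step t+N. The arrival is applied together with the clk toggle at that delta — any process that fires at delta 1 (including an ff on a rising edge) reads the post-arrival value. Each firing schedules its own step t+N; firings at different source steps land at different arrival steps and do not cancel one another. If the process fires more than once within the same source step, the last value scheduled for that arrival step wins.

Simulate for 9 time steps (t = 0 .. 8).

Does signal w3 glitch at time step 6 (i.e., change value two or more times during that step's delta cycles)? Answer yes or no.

no

[bits: w1,clk,w4,w0,w2,w3,w5]
t=0: Δ0=1011101 Δ1=1111101 Δ2=1111001 Δ3=1101001 Δ4=1101011 | 4Δ
t=1: Δ0=1101011 Δ1=0001011 Δ2=0011001 Δ3=0011011 | 3Δ
t=2: Δ0=0011011 Δ1=0111011 Δ2=0111110 Δ3=0101110 Δ4=0101100 | 4Δ
t=3: Δ0=0101100 Δ1=0001100 | 1Δ
t=4: Δ0=0001100 Δ1=0101100 Δ2=0101101 | 2Δ
t=5: Δ0=0101101 Δ1=1001101 Δ2=1011111 Δ3=1011101 | 3Δ
t=6: Δ0=1011101 Δ1=1111101 Δ2=1111001 Δ3=1101001 Δ4=1101011 | 4Δ
t=7: Δ0=1101011 Δ1=0001011 Δ2=0011001 Δ3=0011011 | 3Δ
t=8: Δ0=0011011 Δ1=0111011 Δ2=0111110 Δ3=0101110 Δ4=0101100 | 4Δ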